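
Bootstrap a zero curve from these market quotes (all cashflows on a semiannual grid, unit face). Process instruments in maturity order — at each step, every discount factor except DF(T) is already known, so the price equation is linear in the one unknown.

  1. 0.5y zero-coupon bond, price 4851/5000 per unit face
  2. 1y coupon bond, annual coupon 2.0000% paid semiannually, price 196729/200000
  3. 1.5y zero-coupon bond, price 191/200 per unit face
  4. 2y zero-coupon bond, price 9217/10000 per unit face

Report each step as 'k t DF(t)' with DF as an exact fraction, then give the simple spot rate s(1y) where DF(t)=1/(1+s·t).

step 1 [0.5y] zero: DF = P = 4851/5000 ≈ 0.970200
step 2 [1y] bond c/2=1/100: DF=(196729/200000 − 1/100·(0.970200))/(1+1/100) = 9643/10000 ≈ 0.964300
step 3 [1.5y] zero: DF = P = 191/200 ≈ 0.955000
step 4 [2y] zero: DF = P = 9217/10000 ≈ 0.921700

1 1/2 4851/5000
2 1 9643/10000
3 3/2 191/200
4 2 9217/10000
s(1y) = (1/(9643/10000) − 1)/(1) = 357/9643 ≈ 3.7022%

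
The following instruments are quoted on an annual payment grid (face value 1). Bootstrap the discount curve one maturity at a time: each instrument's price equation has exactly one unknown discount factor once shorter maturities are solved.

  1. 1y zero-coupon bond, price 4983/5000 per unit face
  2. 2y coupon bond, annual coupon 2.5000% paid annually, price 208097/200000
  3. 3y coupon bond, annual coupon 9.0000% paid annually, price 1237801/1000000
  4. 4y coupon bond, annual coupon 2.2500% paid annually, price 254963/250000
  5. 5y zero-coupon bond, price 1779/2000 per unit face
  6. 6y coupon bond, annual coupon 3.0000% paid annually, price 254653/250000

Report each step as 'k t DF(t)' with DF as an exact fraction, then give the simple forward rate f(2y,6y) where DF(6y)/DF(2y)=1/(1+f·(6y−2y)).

step 1 [1y] zero: DF = P = 4983/5000 ≈ 0.996600
step 2 [2y] bond c/1=1/40: DF=(208097/200000 − 1/40·(0.996600))/(1+1/40) = 2477/2500 ≈ 0.990800
step 3 [3y] bond c/1=9/100: DF=(1237801/1000000 − 9/100·(0.996600+0.990800))/(1+9/100) = 1943/2000 ≈ 0.971500
step 4 [4y] bond c/1=9/400: DF=(254963/250000 − 9/400·(0.996600+0.990800+0.971500))/(1+9/400) = 9323/10000 ≈ 0.932300
step 5 [5y] zero: DF = P = 1779/2000 ≈ 0.889500
step 6 [6y] bond c/1=3/100: DF=(254653/250000 − 3/100·(0.996600+0.990800+0.971500+0.932300+0.889500))/(1+3/100) = 8497/10000 ≈ 0.849700

1 1 4983/5000
2 2 2477/2500
3 3 1943/2000
4 4 9323/10000
5 5 1779/2000
6 6 8497/10000
f(2y,6y) = ((2477/2500)/(8497/10000) − 1)/(4) = 1411/33988 ≈ 4.1515%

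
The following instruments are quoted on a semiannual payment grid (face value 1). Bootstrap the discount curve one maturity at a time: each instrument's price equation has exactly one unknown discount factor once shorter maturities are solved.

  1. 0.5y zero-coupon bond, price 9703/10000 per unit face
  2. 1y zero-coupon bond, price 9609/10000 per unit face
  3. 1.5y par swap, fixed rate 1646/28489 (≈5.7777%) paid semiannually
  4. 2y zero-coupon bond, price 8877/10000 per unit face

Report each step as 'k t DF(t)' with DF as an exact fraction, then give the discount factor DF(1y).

step 1 [0.5y] zero: DF = P = 9703/10000 ≈ 0.970300
step 2 [1y] zero: DF = P = 9609/10000 ≈ 0.960900
step 3 [1.5y] swap r/2=823/28489: DF=(1 − 823/28489·(0.970300+0.960900))/(1+823/28489) = 9177/10000 ≈ 0.917700
step 4 [2y] zero: DF = P = 8877/10000 ≈ 0.887700

1 1/2 9703/10000
2 1 9609/10000
3 3/2 9177/10000
4 2 8877/10000
DF(1y) = 9609/10000 ≈ 0.960900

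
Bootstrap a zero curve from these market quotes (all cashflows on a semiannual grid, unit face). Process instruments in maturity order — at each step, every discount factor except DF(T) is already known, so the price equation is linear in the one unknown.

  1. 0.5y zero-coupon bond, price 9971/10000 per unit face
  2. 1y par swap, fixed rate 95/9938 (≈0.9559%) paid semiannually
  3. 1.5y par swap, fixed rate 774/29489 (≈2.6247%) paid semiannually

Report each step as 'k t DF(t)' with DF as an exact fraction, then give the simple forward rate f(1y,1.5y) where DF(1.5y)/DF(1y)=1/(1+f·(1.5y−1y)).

step 1 [0.5y] zero: DF = P = 9971/10000 ≈ 0.997100
step 2 [1y] swap r/2=95/19876: DF=(1 − 95/19876·(0.997100))/(1+95/19876) = 1981/2000 ≈ 0.990500
step 3 [1.5y] swap r/2=387/29489: DF=(1 − 387/29489·(0.997100+0.990500))/(1+387/29489) = 9613/10000 ≈ 0.961300

1 1/2 9971/10000
2 1 1981/2000
3 3/2 9613/10000
f(1y,1.5y) = ((1981/2000)/(9613/10000) − 1)/(1/2) = 584/9613 ≈ 6.0751%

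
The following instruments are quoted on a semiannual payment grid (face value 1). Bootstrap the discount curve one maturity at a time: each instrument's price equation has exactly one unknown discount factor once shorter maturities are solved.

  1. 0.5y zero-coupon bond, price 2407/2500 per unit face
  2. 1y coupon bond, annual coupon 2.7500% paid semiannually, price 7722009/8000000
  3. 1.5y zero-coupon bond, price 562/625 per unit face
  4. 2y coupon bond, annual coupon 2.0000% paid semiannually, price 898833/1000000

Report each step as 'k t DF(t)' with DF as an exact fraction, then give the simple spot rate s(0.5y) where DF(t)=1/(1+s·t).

step 1 [0.5y] zero: DF = P = 2407/2500 ≈ 0.962800
step 2 [1y] bond c/2=11/800: DF=(7722009/8000000 − 11/800·(0.962800))/(1+11/800) = 9391/10000 ≈ 0.939100
step 3 [1.5y] zero: DF = P = 562/625 ≈ 0.899200
step 4 [2y] bond c/2=1/100: DF=(898833/1000000 − 1/100·(0.962800+0.939100+0.899200))/(1+1/100) = 4311/5000 ≈ 0.862200

1 1/2 2407/2500
2 1 9391/10000
3 3/2 562/625
4 2 4311/5000
s(0.5y) = (1/(2407/2500) − 1)/(1/2) = 186/2407 ≈ 7.7275%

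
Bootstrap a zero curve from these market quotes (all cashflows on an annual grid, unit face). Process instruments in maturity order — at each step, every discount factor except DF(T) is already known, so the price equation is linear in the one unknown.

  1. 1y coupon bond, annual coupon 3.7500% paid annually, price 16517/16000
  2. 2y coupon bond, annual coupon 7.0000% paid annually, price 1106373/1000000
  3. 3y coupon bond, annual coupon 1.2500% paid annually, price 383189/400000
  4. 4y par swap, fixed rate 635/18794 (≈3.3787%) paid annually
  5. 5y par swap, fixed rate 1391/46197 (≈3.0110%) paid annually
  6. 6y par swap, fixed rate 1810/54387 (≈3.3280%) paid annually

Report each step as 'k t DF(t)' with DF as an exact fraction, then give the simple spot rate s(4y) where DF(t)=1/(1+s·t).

step 1 [1y] bond c/1=3/80: DF=(16517/16000 − 3/80·(0))/(1+3/80) = 199/200 ≈ 0.995000
step 2 [2y] bond c/1=7/100: DF=(1106373/1000000 − 7/100·(0.995000))/(1+7/100) = 9689/10000 ≈ 0.968900
step 3 [3y] bond c/1=1/80: DF=(383189/400000 − 1/80·(0.995000+0.968900))/(1+1/80) = 9219/10000 ≈ 0.921900
step 4 [4y] swap r/1=635/18794: DF=(1 − 635/18794·(0.995000+0.968900+0.921900))/(1+635/18794) = 873/1000 ≈ 0.873000
step 5 [5y] swap r/1=1391/46197: DF=(1 − 1391/46197·(0.995000+0.968900+0.921900+0.873000))/(1+1391/46197) = 8609/10000 ≈ 0.860900
step 6 [6y] swap r/1=1810/54387: DF=(1 − 1810/54387·(0.995000+0.968900+0.921900+0.873000+0.860900))/(1+1810/54387) = 819/1000 ≈ 0.819000

1 1 199/200
2 2 9689/10000
3 3 9219/10000
4 4 873/1000
5 5 8609/10000
6 6 819/1000
s(4y) = (1/(873/1000) − 1)/(4) = 127/3492 ≈ 3.6369%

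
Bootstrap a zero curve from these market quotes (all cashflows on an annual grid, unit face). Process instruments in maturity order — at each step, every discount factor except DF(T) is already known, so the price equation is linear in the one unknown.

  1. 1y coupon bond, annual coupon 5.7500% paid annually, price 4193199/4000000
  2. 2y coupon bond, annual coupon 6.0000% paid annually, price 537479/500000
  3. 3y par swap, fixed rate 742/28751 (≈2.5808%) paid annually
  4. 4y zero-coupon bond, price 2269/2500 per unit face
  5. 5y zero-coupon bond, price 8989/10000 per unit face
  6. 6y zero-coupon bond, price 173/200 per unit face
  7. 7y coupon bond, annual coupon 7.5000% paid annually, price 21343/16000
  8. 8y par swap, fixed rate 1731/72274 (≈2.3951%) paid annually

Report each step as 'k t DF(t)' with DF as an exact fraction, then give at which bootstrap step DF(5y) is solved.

step 1 [1y] bond c/1=23/400: DF=(4193199/4000000 − 23/400·(0))/(1+23/400) = 9913/10000 ≈ 0.991300
step 2 [2y] bond c/1=3/50: DF=(537479/500000 − 3/50·(0.991300))/(1+3/50) = 479/500 ≈ 0.958000
step 3 [3y] swap r/1=742/28751: DF=(1 − 742/28751·(0.991300+0.958000))/(1+742/28751) = 4629/5000 ≈ 0.925800
step 4 [4y] zero: DF = P = 2269/2500 ≈ 0.907600
step 5 [5y] zero: DF = P = 8989/10000 ≈ 0.898900
step 6 [6y] zero: DF = P = 173/200 ≈ 0.865000
step 7 [7y] bond c/1=3/40: DF=(21343/16000 − 3/40·(0.991300+0.958000+0.925800+0.907600+0.898900+0.865000))/(1+3/40) = 8539/10000 ≈ 0.853900
step 8 [8y] swap r/1=1731/72274: DF=(1 − 1731/72274·(0.991300+0.958000+0.925800+0.907600+0.898900+0.865000+0.853900))/(1+1731/72274) = 8269/10000 ≈ 0.826900

1 1 9913/10000
2 2 479/500
3 3 4629/5000
4 4 2269/2500
5 5 8989/10000
6 6 173/200
7 7 8539/10000
8 8 8269/10000
DF(5y) is solved at step 5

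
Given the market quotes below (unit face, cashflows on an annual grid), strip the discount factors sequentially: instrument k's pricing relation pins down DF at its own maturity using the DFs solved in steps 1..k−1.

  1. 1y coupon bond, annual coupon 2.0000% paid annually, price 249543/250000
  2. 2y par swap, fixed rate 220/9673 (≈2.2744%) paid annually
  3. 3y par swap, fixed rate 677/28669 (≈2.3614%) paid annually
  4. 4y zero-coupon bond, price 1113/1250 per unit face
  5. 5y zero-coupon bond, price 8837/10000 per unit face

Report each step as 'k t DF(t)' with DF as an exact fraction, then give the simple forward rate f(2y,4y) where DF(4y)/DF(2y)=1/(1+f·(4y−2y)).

step 1 [1y] bond c/1=1/50: DF=(249543/250000 − 1/50·(0))/(1+1/50) = 4893/5000 ≈ 0.978600
step 2 [2y] swap r/1=220/9673: DF=(1 − 220/9673·(0.978600))/(1+220/9673) = 239/250 ≈ 0.956000
step 3 [3y] swap r/1=677/28669: DF=(1 − 677/28669·(0.978600+0.956000))/(1+677/28669) = 9323/10000 ≈ 0.932300
step 4 [4y] zero: DF = P = 1113/1250 ≈ 0.890400
step 5 [5y] zero: DF = P = 8837/10000 ≈ 0.883700

1 1 4893/5000
2 2 239/250
3 3 9323/10000
4 4 1113/1250
5 5 8837/10000
f(2y,4y) = ((239/250)/(1113/1250) − 1)/(2) = 41/1113 ≈ 3.6837%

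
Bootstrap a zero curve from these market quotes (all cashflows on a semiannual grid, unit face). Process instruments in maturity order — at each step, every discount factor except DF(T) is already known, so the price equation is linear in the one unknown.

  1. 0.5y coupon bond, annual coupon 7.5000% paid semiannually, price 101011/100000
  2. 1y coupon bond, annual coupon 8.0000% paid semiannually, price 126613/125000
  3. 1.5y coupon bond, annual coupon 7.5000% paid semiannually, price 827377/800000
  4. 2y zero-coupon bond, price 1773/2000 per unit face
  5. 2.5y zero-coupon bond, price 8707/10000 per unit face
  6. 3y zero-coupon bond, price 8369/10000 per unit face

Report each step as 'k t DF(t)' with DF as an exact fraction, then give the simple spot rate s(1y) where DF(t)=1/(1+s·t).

1 1/2 1217/1250
2 1 1873/2000
3 3/2 4639/5000
4 2 1773/2000
5 5/2 8707/10000
6 3 8369/10000
s(1y) = (1/(1873/2000) − 1)/(1) = 127/1873 ≈ 6.7806%

step 1 [0.5y] bond c/2=3/80: DF=(101011/100000 − 3/80·(0))/(1+3/80) = 1217/1250 ≈ 0.973600
step 2 [1y] bond c/2=1/25: DF=(126613/125000 − 1/25·(0.973600))/(1+1/25) = 1873/2000 ≈ 0.936500
step 3 [1.5y] bond c/2=3/80: DF=(827377/800000 − 3/80·(0.973600+0.936500))/(1+3/80) = 4639/5000 ≈ 0.927800
step 4 [2y] zero: DF = P = 1773/2000 ≈ 0.886500
step 5 [2.5y] zero: DF = P = 8707/10000 ≈ 0.870700
step 6 [3y] zero: DF = P = 8369/10000 ≈ 0.836900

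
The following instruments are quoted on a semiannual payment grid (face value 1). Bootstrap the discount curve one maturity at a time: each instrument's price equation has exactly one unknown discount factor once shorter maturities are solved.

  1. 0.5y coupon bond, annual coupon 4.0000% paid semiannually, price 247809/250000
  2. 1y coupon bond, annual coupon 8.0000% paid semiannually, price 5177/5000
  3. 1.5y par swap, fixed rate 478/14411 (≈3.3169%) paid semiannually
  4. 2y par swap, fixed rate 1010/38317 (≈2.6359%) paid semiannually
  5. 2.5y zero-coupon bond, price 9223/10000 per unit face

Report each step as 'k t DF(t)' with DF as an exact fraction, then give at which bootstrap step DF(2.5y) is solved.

1 1/2 4859/5000
2 1 4791/5000
3 3/2 4761/5000
4 2 1899/2000
5 5/2 9223/10000
DF(2.5y) is solved at step 5

step 1 [0.5y] bond c/2=1/50: DF=(247809/250000 − 1/50·(0))/(1+1/50) = 4859/5000 ≈ 0.971800
step 2 [1y] bond c/2=1/25: DF=(5177/5000 − 1/25·(0.971800))/(1+1/25) = 4791/5000 ≈ 0.958200
step 3 [1.5y] swap r/2=239/14411: DF=(1 − 239/14411·(0.971800+0.958200))/(1+239/14411) = 4761/5000 ≈ 0.952200
step 4 [2y] swap r/2=505/38317: DF=(1 − 505/38317·(0.971800+0.958200+0.952200))/(1+505/38317) = 1899/2000 ≈ 0.949500
step 5 [2.5y] zero: DF = P = 9223/10000 ≈ 0.922300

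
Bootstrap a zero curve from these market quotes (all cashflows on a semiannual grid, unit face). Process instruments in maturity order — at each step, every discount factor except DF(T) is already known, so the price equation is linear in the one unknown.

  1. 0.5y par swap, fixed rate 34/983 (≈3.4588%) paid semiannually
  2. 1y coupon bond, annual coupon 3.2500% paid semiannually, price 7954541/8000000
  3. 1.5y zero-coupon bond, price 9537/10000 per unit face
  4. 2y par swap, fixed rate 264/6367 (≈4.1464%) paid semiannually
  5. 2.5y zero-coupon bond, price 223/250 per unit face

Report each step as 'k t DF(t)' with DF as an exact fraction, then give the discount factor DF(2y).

1 1/2 983/1000
2 1 9627/10000
3 3/2 9537/10000
4 2 1151/1250
5 5/2 223/250
DF(2y) = 1151/1250 ≈ 0.920800

step 1 [0.5y] swap r/2=17/983: DF=(1 − 17/983·(0))/(1+17/983) = 983/1000 ≈ 0.983000
step 2 [1y] bond c/2=13/800: DF=(7954541/8000000 − 13/800·(0.983000))/(1+13/800) = 9627/10000 ≈ 0.962700
step 3 [1.5y] zero: DF = P = 9537/10000 ≈ 0.953700
step 4 [2y] swap r/2=132/6367: DF=(1 − 132/6367·(0.983000+0.962700+0.953700))/(1+132/6367) = 1151/1250 ≈ 0.920800
step 5 [2.5y] zero: DF = P = 223/250 ≈ 0.892000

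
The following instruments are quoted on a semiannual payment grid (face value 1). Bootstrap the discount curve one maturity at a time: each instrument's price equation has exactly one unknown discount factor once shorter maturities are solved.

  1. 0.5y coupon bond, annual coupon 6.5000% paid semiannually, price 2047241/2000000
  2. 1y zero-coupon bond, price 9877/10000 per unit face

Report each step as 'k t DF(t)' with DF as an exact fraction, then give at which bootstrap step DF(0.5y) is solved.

step 1 [0.5y] bond c/2=13/400: DF=(2047241/2000000 − 13/400·(0))/(1+13/400) = 4957/5000 ≈ 0.991400
step 2 [1y] zero: DF = P = 9877/10000 ≈ 0.987700

1 1/2 4957/5000
2 1 9877/10000
DF(0.5y) is solved at step 1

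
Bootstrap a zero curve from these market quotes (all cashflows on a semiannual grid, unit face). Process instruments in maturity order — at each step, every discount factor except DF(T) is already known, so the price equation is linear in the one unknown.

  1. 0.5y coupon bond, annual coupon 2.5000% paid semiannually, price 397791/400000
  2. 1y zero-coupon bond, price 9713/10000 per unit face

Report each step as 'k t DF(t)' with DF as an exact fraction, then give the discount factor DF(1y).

1 1/2 4911/5000
2 1 9713/10000
DF(1y) = 9713/10000 ≈ 0.971300

step 1 [0.5y] bond c/2=1/80: DF=(397791/400000 − 1/80·(0))/(1+1/80) = 4911/5000 ≈ 0.982200
step 2 [1y] zero: DF = P = 9713/10000 ≈ 0.971300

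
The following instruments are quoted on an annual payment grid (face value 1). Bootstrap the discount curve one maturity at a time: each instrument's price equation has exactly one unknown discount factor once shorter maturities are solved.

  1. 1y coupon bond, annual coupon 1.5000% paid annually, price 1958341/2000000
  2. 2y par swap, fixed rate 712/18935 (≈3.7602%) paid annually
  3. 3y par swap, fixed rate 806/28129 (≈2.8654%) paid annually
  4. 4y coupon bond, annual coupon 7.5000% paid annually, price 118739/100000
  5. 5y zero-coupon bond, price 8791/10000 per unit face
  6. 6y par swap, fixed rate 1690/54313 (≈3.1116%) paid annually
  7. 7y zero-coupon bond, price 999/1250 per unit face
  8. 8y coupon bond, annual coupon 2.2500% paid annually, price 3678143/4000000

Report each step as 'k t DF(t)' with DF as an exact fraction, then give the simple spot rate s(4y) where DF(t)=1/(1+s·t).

1 1 9647/10000
2 2 1161/1250
3 3 4597/5000
4 4 9083/10000
5 5 8791/10000
6 6 831/1000
7 7 999/1250
8 8 3811/5000
s(4y) = (1/(9083/10000) − 1)/(4) = 917/36332 ≈ 2.5239%

step 1 [1y] bond c/1=3/200: DF=(1958341/2000000 − 3/200·(0))/(1+3/200) = 9647/10000 ≈ 0.964700
step 2 [2y] swap r/1=712/18935: DF=(1 − 712/18935·(0.964700))/(1+712/18935) = 1161/1250 ≈ 0.928800
step 3 [3y] swap r/1=806/28129: DF=(1 − 806/28129·(0.964700+0.928800))/(1+806/28129) = 4597/5000 ≈ 0.919400
step 4 [4y] bond c/1=3/40: DF=(118739/100000 − 3/40·(0.964700+0.928800+0.919400))/(1+3/40) = 9083/10000 ≈ 0.908300
step 5 [5y] zero: DF = P = 8791/10000 ≈ 0.879100
step 6 [6y] swap r/1=1690/54313: DF=(1 − 1690/54313·(0.964700+0.928800+0.919400+0.908300+0.879100))/(1+1690/54313) = 831/1000 ≈ 0.831000
step 7 [7y] zero: DF = P = 999/1250 ≈ 0.799200
step 8 [8y] bond c/1=9/400: DF=(3678143/4000000 − 9/400·(0.964700+0.928800+0.919400+0.908300+0.879100+0.831000+0.799200))/(1+9/400) = 3811/5000 ≈ 0.762200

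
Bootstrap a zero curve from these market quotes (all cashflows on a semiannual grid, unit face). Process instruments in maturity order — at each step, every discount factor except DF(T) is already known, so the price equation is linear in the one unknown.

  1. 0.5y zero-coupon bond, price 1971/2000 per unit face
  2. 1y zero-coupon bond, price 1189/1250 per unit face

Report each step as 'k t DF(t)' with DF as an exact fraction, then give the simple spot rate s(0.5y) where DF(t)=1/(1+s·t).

1 1/2 1971/2000
2 1 1189/1250
s(0.5y) = (1/(1971/2000) − 1)/(1/2) = 58/1971 ≈ 2.9427%

step 1 [0.5y] zero: DF = P = 1971/2000 ≈ 0.985500
step 2 [1y] zero: DF = P = 1189/1250 ≈ 0.951200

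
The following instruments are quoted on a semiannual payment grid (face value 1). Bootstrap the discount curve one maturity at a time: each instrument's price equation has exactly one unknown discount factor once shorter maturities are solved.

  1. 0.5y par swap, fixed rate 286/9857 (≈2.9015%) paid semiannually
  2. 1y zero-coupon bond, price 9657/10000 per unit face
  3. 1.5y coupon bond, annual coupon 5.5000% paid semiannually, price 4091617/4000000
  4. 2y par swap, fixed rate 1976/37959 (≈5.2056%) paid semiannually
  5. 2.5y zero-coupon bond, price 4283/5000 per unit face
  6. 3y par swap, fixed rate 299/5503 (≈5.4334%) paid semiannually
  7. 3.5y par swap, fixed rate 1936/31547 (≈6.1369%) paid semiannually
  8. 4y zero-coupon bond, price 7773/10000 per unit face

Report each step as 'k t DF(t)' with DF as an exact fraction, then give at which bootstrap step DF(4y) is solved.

1 1/2 9857/10000
2 1 9657/10000
3 3/2 9433/10000
4 2 2253/2500
5 5/2 4283/5000
6 3 1701/2000
7 7/2 504/625
8 4 7773/10000
DF(4y) is solved at step 8

step 1 [0.5y] swap r/2=143/9857: DF=(1 − 143/9857·(0))/(1+143/9857) = 9857/10000 ≈ 0.985700
step 2 [1y] zero: DF = P = 9657/10000 ≈ 0.965700
step 3 [1.5y] bond c/2=11/400: DF=(4091617/4000000 − 11/400·(0.985700+0.965700))/(1+11/400) = 9433/10000 ≈ 0.943300
step 4 [2y] swap r/2=988/37959: DF=(1 − 988/37959·(0.985700+0.965700+0.943300))/(1+988/37959) = 2253/2500 ≈ 0.901200
step 5 [2.5y] zero: DF = P = 4283/5000 ≈ 0.856600
step 6 [3y] swap r/2=299/11006: DF=(1 − 299/11006·(0.985700+0.965700+0.943300+0.901200+0.856600))/(1+299/11006) = 1701/2000 ≈ 0.850500
step 7 [3.5y] swap r/2=968/31547: DF=(1 − 968/31547·(0.985700+0.965700+0.943300+0.901200+0.856600+0.850500))/(1+968/31547) = 504/625 ≈ 0.806400
step 8 [4y] zero: DF = P = 7773/10000 ≈ 0.777300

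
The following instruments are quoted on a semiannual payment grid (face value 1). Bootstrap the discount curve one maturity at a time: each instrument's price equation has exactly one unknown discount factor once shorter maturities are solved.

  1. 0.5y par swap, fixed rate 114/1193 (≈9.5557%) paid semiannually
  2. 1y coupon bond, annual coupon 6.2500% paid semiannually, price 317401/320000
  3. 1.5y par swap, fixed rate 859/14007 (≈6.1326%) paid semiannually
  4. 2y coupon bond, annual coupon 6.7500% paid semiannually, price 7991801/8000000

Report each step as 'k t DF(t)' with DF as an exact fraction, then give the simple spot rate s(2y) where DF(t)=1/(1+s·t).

step 1 [0.5y] swap r/2=57/1193: DF=(1 − 57/1193·(0))/(1+57/1193) = 1193/1250 ≈ 0.954400
step 2 [1y] bond c/2=1/32: DF=(317401/320000 − 1/32·(0.954400))/(1+1/32) = 9329/10000 ≈ 0.932900
step 3 [1.5y] swap r/2=859/28014: DF=(1 − 859/28014·(0.954400+0.932900))/(1+859/28014) = 9141/10000 ≈ 0.914100
step 4 [2y] bond c/2=27/800: DF=(7991801/8000000 − 27/800·(0.954400+0.932900+0.914100))/(1+27/800) = 8749/10000 ≈ 0.874900

1 1/2 1193/1250
2 1 9329/10000
3 3/2 9141/10000
4 2 8749/10000
s(2y) = (1/(8749/10000) − 1)/(2) = 1251/17498 ≈ 7.1494%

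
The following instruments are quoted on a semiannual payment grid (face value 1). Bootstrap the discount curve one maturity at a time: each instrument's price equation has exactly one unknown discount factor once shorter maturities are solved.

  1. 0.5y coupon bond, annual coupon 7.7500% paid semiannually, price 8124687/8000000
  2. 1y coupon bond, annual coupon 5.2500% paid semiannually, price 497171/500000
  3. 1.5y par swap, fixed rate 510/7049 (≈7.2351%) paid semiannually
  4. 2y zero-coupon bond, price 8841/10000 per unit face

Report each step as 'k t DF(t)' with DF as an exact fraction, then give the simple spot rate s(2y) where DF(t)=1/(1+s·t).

1 1/2 9777/10000
2 1 9439/10000
3 3/2 449/500
4 2 8841/10000
s(2y) = (1/(8841/10000) − 1)/(2) = 1159/17682 ≈ 6.5547%

step 1 [0.5y] bond c/2=31/800: DF=(8124687/8000000 − 31/800·(0))/(1+31/800) = 9777/10000 ≈ 0.977700
step 2 [1y] bond c/2=21/800: DF=(497171/500000 − 21/800·(0.977700))/(1+21/800) = 9439/10000 ≈ 0.943900
step 3 [1.5y] swap r/2=255/7049: DF=(1 − 255/7049·(0.977700+0.943900))/(1+255/7049) = 449/500 ≈ 0.898000
step 4 [2y] zero: DF = P = 8841/10000 ≈ 0.884100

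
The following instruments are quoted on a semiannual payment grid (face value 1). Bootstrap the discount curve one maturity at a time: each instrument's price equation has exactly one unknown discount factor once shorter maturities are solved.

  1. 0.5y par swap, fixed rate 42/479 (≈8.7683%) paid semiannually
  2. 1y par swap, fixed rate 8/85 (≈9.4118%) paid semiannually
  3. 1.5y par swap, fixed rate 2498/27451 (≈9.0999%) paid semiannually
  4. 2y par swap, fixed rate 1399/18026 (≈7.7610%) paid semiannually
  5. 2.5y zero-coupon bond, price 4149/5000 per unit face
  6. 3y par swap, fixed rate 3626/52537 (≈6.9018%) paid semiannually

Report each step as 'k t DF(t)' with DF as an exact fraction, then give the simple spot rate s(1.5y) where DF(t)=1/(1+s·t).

1 1/2 479/500
2 1 114/125
3 3/2 8751/10000
4 2 8601/10000
5 5/2 4149/5000
6 3 8187/10000
s(1.5y) = (1/(8751/10000) − 1)/(3/2) = 2498/26253 ≈ 9.5151%

step 1 [0.5y] swap r/2=21/479: DF=(1 − 21/479·(0))/(1+21/479) = 479/500 ≈ 0.958000
step 2 [1y] swap r/2=4/85: DF=(1 − 4/85·(0.958000))/(1+4/85) = 114/125 ≈ 0.912000
step 3 [1.5y] swap r/2=1249/27451: DF=(1 − 1249/27451·(0.958000+0.912000))/(1+1249/27451) = 8751/10000 ≈ 0.875100
step 4 [2y] swap r/2=1399/36052: DF=(1 − 1399/36052·(0.958000+0.912000+0.875100))/(1+1399/36052) = 8601/10000 ≈ 0.860100
step 5 [2.5y] zero: DF = P = 4149/5000 ≈ 0.829800
step 6 [3y] swap r/2=1813/52537: DF=(1 − 1813/52537·(0.958000+0.912000+0.875100+0.860100+0.829800))/(1+1813/52537) = 8187/10000 ≈ 0.818700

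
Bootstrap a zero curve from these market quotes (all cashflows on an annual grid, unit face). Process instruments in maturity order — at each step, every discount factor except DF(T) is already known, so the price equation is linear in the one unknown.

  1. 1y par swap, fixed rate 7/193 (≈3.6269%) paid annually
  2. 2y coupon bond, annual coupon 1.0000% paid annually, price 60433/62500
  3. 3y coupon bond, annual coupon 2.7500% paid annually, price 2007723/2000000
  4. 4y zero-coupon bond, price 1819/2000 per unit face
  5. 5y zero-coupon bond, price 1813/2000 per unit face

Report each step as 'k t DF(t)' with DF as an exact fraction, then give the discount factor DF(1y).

1 1 193/200
2 2 4739/5000
3 3 4629/5000
4 4 1819/2000
5 5 1813/2000
DF(1y) = 193/200 ≈ 0.965000

step 1 [1y] swap r/1=7/193: DF=(1 − 7/193·(0))/(1+7/193) = 193/200 ≈ 0.965000
step 2 [2y] bond c/1=1/100: DF=(60433/62500 − 1/100·(0.965000))/(1+1/100) = 4739/5000 ≈ 0.947800
step 3 [3y] bond c/1=11/400: DF=(2007723/2000000 − 11/400·(0.965000+0.947800))/(1+11/400) = 4629/5000 ≈ 0.925800
step 4 [4y] zero: DF = P = 1819/2000 ≈ 0.909500
step 5 [5y] zero: DF = P = 1813/2000 ≈ 0.906500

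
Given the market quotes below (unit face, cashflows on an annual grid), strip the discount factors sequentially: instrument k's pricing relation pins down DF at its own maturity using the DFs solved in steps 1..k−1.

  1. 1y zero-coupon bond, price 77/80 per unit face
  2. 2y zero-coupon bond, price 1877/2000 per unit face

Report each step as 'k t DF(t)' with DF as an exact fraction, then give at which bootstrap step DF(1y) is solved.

1 1 77/80
2 2 1877/2000
DF(1y) is solved at step 1

step 1 [1y] zero: DF = P = 77/80 ≈ 0.962500
step 2 [2y] zero: DF = P = 1877/2000 ≈ 0.938500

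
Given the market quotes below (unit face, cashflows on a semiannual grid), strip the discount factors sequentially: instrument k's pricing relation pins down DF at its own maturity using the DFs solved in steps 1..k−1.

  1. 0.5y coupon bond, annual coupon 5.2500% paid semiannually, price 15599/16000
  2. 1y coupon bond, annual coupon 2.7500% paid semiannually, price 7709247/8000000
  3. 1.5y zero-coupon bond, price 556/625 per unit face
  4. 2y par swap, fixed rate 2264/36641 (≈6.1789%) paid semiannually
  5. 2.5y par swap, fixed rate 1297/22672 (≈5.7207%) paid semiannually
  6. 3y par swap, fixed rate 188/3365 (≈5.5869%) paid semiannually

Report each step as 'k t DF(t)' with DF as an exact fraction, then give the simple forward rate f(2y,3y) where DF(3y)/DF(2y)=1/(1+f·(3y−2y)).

step 1 [0.5y] bond c/2=21/800: DF=(15599/16000 − 21/800·(0))/(1+21/800) = 19/20 ≈ 0.950000
step 2 [1y] bond c/2=11/800: DF=(7709247/8000000 − 11/800·(0.950000))/(1+11/800) = 9377/10000 ≈ 0.937700
step 3 [1.5y] zero: DF = P = 556/625 ≈ 0.889600
step 4 [2y] swap r/2=1132/36641: DF=(1 − 1132/36641·(0.950000+0.937700+0.889600))/(1+1132/36641) = 2217/2500 ≈ 0.886800
step 5 [2.5y] swap r/2=1297/45344: DF=(1 − 1297/45344·(0.950000+0.937700+0.889600+0.886800))/(1+1297/45344) = 8703/10000 ≈ 0.870300
step 6 [3y] swap r/2=94/3365: DF=(1 − 94/3365·(0.950000+0.937700+0.889600+0.886800+0.870300))/(1+94/3365) = 531/625 ≈ 0.849600

1 1/2 19/20
2 1 9377/10000
3 3/2 556/625
4 2 2217/2500
5 5/2 8703/10000
6 3 531/625
f(2y,3y) = ((2217/2500)/(531/625) − 1)/(1) = 31/708 ≈ 4.3785%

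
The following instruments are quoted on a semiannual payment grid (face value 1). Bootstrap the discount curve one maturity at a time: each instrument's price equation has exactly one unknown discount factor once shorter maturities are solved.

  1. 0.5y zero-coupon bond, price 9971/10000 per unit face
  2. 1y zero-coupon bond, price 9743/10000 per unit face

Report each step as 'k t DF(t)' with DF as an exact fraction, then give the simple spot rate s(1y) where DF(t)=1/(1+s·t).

step 1 [0.5y] zero: DF = P = 9971/10000 ≈ 0.997100
step 2 [1y] zero: DF = P = 9743/10000 ≈ 0.974300

1 1/2 9971/10000
2 1 9743/10000
s(1y) = (1/(9743/10000) − 1)/(1) = 257/9743 ≈ 2.6378%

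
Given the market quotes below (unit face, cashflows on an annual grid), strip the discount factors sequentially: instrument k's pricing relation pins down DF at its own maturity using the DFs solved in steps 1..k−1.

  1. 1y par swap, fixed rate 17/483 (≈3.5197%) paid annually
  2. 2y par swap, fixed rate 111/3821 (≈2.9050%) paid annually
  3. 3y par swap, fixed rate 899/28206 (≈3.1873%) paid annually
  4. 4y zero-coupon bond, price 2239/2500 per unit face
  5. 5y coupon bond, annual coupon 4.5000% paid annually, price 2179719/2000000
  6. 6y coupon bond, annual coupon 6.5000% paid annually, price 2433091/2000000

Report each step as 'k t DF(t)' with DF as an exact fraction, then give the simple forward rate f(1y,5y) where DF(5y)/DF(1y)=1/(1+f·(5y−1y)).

step 1 [1y] swap r/1=17/483: DF=(1 − 17/483·(0))/(1+17/483) = 483/500 ≈ 0.966000
step 2 [2y] swap r/1=111/3821: DF=(1 − 111/3821·(0.966000))/(1+111/3821) = 1889/2000 ≈ 0.944500
step 3 [3y] swap r/1=899/28206: DF=(1 − 899/28206·(0.966000+0.944500))/(1+899/28206) = 9101/10000 ≈ 0.910100
step 4 [4y] zero: DF = P = 2239/2500 ≈ 0.895600
step 5 [5y] bond c/1=9/200: DF=(2179719/2000000 − 9/200·(0.966000+0.944500+0.910100+0.895600))/(1+9/200) = 8829/10000 ≈ 0.882900
step 6 [6y] bond c/1=13/200: DF=(2433091/2000000 − 13/200·(0.966000+0.944500+0.910100+0.895600+0.882900))/(1+13/200) = 1077/1250 ≈ 0.861600

1 1 483/500
2 2 1889/2000
3 3 9101/10000
4 4 2239/2500
5 5 8829/10000
6 6 1077/1250
f(1y,5y) = ((483/500)/(8829/10000) − 1)/(4) = 277/11772 ≈ 2.3530%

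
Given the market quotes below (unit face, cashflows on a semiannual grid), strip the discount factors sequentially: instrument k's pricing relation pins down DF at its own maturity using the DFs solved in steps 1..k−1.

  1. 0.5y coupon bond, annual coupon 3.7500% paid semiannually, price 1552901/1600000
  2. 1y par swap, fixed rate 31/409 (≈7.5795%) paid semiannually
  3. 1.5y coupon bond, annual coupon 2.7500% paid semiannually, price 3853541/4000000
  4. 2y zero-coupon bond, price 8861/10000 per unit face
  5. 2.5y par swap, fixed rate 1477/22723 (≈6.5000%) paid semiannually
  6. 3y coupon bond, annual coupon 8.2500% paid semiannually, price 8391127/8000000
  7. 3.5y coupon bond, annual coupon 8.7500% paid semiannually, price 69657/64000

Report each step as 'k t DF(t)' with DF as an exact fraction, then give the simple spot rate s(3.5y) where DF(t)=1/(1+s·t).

1 1/2 9527/10000
2 1 9287/10000
3 3/2 578/625
4 2 8861/10000
5 5/2 8523/10000
6 3 8273/10000
7 7/2 511/625
s(3.5y) = (1/(511/625) − 1)/(7/2) = 228/3577 ≈ 6.3741%

step 1 [0.5y] bond c/2=3/160: DF=(1552901/1600000 − 3/160·(0))/(1+3/160) = 9527/10000 ≈ 0.952700
step 2 [1y] swap r/2=31/818: DF=(1 − 31/818·(0.952700))/(1+31/818) = 9287/10000 ≈ 0.928700
step 3 [1.5y] bond c/2=11/800: DF=(3853541/4000000 − 11/800·(0.952700+0.928700))/(1+11/800) = 578/625 ≈ 0.924800
step 4 [2y] zero: DF = P = 8861/10000 ≈ 0.886100
step 5 [2.5y] swap r/2=1477/45446: DF=(1 − 1477/45446·(0.952700+0.928700+0.924800+0.886100))/(1+1477/45446) = 8523/10000 ≈ 0.852300
step 6 [3y] bond c/2=33/800: DF=(8391127/8000000 − 33/800·(0.952700+0.928700+0.924800+0.886100+0.852300))/(1+33/800) = 8273/10000 ≈ 0.827300
step 7 [3.5y] bond c/2=7/160: DF=(69657/64000 − 7/160·(0.952700+0.928700+0.924800+0.886100+0.852300+0.827300))/(1+7/160) = 511/625 ≈ 0.817600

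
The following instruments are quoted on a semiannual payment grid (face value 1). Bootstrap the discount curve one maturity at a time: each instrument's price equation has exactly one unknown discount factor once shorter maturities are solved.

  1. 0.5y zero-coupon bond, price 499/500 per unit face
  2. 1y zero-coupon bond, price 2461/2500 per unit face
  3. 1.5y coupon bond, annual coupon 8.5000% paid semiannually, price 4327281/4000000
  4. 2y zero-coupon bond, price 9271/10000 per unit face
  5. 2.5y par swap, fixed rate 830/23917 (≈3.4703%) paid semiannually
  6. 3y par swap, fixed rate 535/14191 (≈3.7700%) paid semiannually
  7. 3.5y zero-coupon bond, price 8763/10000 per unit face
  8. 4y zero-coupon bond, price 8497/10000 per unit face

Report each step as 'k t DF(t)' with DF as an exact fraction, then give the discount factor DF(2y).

step 1 [0.5y] zero: DF = P = 499/500 ≈ 0.998000
step 2 [1y] zero: DF = P = 2461/2500 ≈ 0.984400
step 3 [1.5y] bond c/2=17/400: DF=(4327281/4000000 − 17/400·(0.998000+0.984400))/(1+17/400) = 9569/10000 ≈ 0.956900
step 4 [2y] zero: DF = P = 9271/10000 ≈ 0.927100
step 5 [2.5y] swap r/2=415/23917: DF=(1 − 415/23917·(0.998000+0.984400+0.956900+0.927100))/(1+415/23917) = 917/1000 ≈ 0.917000
step 6 [3y] swap r/2=535/28382: DF=(1 − 535/28382·(0.998000+0.984400+0.956900+0.927100+0.917000))/(1+535/28382) = 893/1000 ≈ 0.893000
step 7 [3.5y] zero: DF = P = 8763/10000 ≈ 0.876300
step 8 [4y] zero: DF = P = 8497/10000 ≈ 0.849700

1 1/2 499/500
2 1 2461/2500
3 3/2 9569/10000
4 2 9271/10000
5 5/2 917/1000
6 3 893/1000
7 7/2 8763/10000
8 4 8497/10000
DF(2y) = 9271/10000 ≈ 0.927100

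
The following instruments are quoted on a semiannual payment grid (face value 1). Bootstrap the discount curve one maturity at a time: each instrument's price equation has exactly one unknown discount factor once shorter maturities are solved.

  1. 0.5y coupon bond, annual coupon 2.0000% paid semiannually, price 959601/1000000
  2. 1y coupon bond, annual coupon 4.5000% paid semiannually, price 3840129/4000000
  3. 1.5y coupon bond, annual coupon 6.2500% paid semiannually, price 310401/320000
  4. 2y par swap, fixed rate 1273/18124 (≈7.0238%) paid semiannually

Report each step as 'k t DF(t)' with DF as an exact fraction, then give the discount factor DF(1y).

step 1 [0.5y] bond c/2=1/100: DF=(959601/1000000 − 1/100·(0))/(1+1/100) = 9501/10000 ≈ 0.950100
step 2 [1y] bond c/2=9/400: DF=(3840129/4000000 − 9/400·(0.950100))/(1+9/400) = 459/500 ≈ 0.918000
step 3 [1.5y] bond c/2=1/32: DF=(310401/320000 − 1/32·(0.950100+0.918000))/(1+1/32) = 221/250 ≈ 0.884000
step 4 [2y] swap r/2=1273/36248: DF=(1 − 1273/36248·(0.950100+0.918000+0.884000))/(1+1273/36248) = 8727/10000 ≈ 0.872700

1 1/2 9501/10000
2 1 459/500
3 3/2 221/250
4 2 8727/10000
DF(1y) = 459/500 ≈ 0.918000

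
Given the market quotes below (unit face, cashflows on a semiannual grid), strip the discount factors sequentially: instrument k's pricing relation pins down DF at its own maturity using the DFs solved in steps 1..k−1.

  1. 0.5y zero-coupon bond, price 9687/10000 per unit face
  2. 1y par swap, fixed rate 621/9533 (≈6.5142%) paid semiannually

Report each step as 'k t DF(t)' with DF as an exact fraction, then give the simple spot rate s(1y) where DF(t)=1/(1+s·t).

step 1 [0.5y] zero: DF = P = 9687/10000 ≈ 0.968700
step 2 [1y] swap r/2=621/19066: DF=(1 − 621/19066·(0.968700))/(1+621/19066) = 9379/10000 ≈ 0.937900

1 1/2 9687/10000
2 1 9379/10000
s(1y) = (1/(9379/10000) − 1)/(1) = 621/9379 ≈ 6.6212%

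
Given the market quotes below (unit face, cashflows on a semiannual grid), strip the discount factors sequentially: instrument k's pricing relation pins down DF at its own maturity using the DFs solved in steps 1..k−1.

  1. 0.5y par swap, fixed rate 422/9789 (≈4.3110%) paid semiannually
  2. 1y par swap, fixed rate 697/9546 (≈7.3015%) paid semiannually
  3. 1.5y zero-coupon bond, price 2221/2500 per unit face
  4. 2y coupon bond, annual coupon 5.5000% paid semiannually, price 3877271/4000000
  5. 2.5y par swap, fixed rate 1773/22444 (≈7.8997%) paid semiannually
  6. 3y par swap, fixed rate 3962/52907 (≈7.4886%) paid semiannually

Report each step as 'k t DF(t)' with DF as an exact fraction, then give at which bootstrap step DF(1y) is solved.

step 1 [0.5y] swap r/2=211/9789: DF=(1 − 211/9789·(0))/(1+211/9789) = 9789/10000 ≈ 0.978900
step 2 [1y] swap r/2=697/19092: DF=(1 − 697/19092·(0.978900))/(1+697/19092) = 9303/10000 ≈ 0.930300
step 3 [1.5y] zero: DF = P = 2221/2500 ≈ 0.888400
step 4 [2y] bond c/2=11/400: DF=(3877271/4000000 − 11/400·(0.978900+0.930300+0.888400))/(1+11/400) = 1737/2000 ≈ 0.868500
step 5 [2.5y] swap r/2=1773/44888: DF=(1 − 1773/44888·(0.978900+0.930300+0.888400+0.868500))/(1+1773/44888) = 8227/10000 ≈ 0.822700
step 6 [3y] swap r/2=1981/52907: DF=(1 − 1981/52907·(0.978900+0.930300+0.888400+0.868500+0.822700))/(1+1981/52907) = 8019/10000 ≈ 0.801900

1 1/2 9789/10000
2 1 9303/10000
3 3/2 2221/2500
4 2 1737/2000
5 5/2 8227/10000
6 3 8019/10000
DF(1y) is solved at step 2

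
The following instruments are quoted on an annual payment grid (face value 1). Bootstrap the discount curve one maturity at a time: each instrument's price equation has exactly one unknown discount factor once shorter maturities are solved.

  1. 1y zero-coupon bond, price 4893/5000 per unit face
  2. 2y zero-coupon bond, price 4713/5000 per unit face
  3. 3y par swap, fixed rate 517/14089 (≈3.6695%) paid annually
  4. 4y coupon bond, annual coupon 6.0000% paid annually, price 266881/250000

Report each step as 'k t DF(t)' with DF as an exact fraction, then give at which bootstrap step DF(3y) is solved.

1 1 4893/5000
2 2 4713/5000
3 3 4483/5000
4 4 2119/2500
DF(3y) is solved at step 3

step 1 [1y] zero: DF = P = 4893/5000 ≈ 0.978600
step 2 [2y] zero: DF = P = 4713/5000 ≈ 0.942600
step 3 [3y] swap r/1=517/14089: DF=(1 − 517/14089·(0.978600+0.942600))/(1+517/14089) = 4483/5000 ≈ 0.896600
step 4 [4y] bond c/1=3/50: DF=(266881/250000 − 3/50·(0.978600+0.942600+0.896600))/(1+3/50) = 2119/2500 ≈ 0.847600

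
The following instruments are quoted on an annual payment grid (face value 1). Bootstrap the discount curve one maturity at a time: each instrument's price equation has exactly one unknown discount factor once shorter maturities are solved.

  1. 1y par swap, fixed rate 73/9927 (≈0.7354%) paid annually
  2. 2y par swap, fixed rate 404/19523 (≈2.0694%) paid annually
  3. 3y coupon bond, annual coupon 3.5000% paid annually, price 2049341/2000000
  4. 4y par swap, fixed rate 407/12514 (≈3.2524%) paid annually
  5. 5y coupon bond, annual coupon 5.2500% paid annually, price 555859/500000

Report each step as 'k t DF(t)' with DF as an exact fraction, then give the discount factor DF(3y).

step 1 [1y] swap r/1=73/9927: DF=(1 − 73/9927·(0))/(1+73/9927) = 9927/10000 ≈ 0.992700
step 2 [2y] swap r/1=404/19523: DF=(1 − 404/19523·(0.992700))/(1+404/19523) = 2399/2500 ≈ 0.959600
step 3 [3y] bond c/1=7/200: DF=(2049341/2000000 − 7/200·(0.992700+0.959600))/(1+7/200) = 231/250 ≈ 0.924000
step 4 [4y] swap r/1=407/12514: DF=(1 − 407/12514·(0.992700+0.959600+0.924000))/(1+407/12514) = 8779/10000 ≈ 0.877900
step 5 [5y] bond c/1=21/400: DF=(555859/500000 − 21/400·(0.992700+0.959600+0.924000+0.877900))/(1+21/400) = 869/1000 ≈ 0.869000

1 1 9927/10000
2 2 2399/2500
3 3 231/250
4 4 8779/10000
5 5 869/1000
DF(3y) = 231/250 ≈ 0.924000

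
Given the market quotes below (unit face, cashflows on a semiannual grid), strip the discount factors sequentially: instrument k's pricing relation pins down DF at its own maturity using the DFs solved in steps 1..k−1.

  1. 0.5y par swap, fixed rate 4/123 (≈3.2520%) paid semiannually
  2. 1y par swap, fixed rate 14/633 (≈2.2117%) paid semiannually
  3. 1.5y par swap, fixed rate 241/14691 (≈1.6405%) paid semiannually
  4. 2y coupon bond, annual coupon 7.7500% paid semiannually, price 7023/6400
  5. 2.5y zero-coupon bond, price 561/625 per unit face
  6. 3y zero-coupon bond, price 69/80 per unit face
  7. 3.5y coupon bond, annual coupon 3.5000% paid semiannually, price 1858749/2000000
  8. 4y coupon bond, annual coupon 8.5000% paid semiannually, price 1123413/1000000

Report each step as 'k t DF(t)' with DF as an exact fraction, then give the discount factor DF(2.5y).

1 1/2 123/125
2 1 9783/10000
3 3/2 9759/10000
4 2 2367/2500
5 5/2 561/625
6 3 69/80
7 7/2 8163/10000
8 4 4071/5000
DF(2.5y) = 561/625 ≈ 0.897600

step 1 [0.5y] swap r/2=2/123: DF=(1 − 2/123·(0))/(1+2/123) = 123/125 ≈ 0.984000
step 2 [1y] swap r/2=7/633: DF=(1 − 7/633·(0.984000))/(1+7/633) = 9783/10000 ≈ 0.978300
step 3 [1.5y] swap r/2=241/29382: DF=(1 − 241/29382·(0.984000+0.978300))/(1+241/29382) = 9759/10000 ≈ 0.975900
step 4 [2y] bond c/2=31/800: DF=(7023/6400 − 31/800·(0.984000+0.978300+0.975900))/(1+31/800) = 2367/2500 ≈ 0.946800
step 5 [2.5y] zero: DF = P = 561/625 ≈ 0.897600
step 6 [3y] zero: DF = P = 69/80 ≈ 0.862500
step 7 [3.5y] bond c/2=7/400: DF=(1858749/2000000 − 7/400·(0.984000+0.978300+0.975900+0.946800+0.897600+0.862500))/(1+7/400) = 8163/10000 ≈ 0.816300
step 8 [4y] bond c/2=17/400: DF=(1123413/1000000 − 17/400·(0.984000+0.978300+0.975900+0.946800+0.897600+0.862500+0.816300))/(1+17/400) = 4071/5000 ≈ 0.814200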